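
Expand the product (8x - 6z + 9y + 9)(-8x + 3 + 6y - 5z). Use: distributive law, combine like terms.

-64x² - 48x - 24xy + 8xz - 63z - 81yz + 30z² + 81y + 54y² + 27

(8x - 6z + 9y + 9)(-8x + 3 + 6y - 5z)
= -64x² + 24x + 48xy - 40xz + 48xz - 18z - 36yz + 30z² - 72xy + 27y + 54y² - 45yz - 72x + 27 + 54y - 45z    [distributive law]
= -64x² - 48x - 24xy + 8xz - 63z - 81yz + 30z² + 81y + 54y² + 27    [combine like terms]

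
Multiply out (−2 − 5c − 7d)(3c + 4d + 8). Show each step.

−46c − 64d − 16 − 15c² − 41cd − 28d²

(−2 − 5c − 7d)(3c + 4d + 8)
= −6c − 8d − 16 − 15c² − 20cd − 40c − 21cd − 28d² − 56d    [distributive law]
= −46c − 64d − 16 − 15c² − 41cd − 28d²    [combine like terms]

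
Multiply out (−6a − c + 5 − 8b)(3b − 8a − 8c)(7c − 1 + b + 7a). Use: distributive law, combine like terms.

805abc + 19ab − 122ab^2 + 370a^2b + 728a^2c − 328a^2 + 336a^3 + 448ac^2 − 616ac + 435bc^2 + 4bc − 107b^2c + 56c^3 − 288c^2 − 15b + 39b^2 + 40a + 40c − 24b^3

(−6a − c + 5 − 8b)(3b − 8a − 8c)(7c − 1 + b + 7a)
= (−18ab + 48a^2 + 48ac − 3bc + 8ac + 8c^2 + 15b − 40a − 40c − 24b^2 + 64ab + 64bc)(7c − 1 + b + 7a)    [distributive law]
= (46ab + 48a^2 + 56ac + 61bc + 8c^2 + 15b − 40a − 40c − 24b^2)(7c − 1 + b + 7a)    [combine like terms]
= 322abc − 46ab + 46ab^2 + 322a^2b + 336a^2c − 48a^2 + 48a^2b + 336a^3 + 392ac^2 − 56ac + 56abc + 392a^2c + 427bc^2 − 61bc + 61b^2c + 427abc + 56c^3 − 8c^2 + 8bc^2 + 56ac^2 + 105bc − 15b + 15b^2 + 105ab − 280ac + 40a − 40ab − 280a^2 − 280c^2 + 40c − 40bc − 280ac − 168b^2c + 24b^2 − 24b^3 − 168ab^2    [distributive law]
= 805abc + 19ab − 122ab^2 + 370a^2b + 728a^2c − 328a^2 + 336a^3 + 448ac^2 − 616ac + 435bc^2 + 4bc − 107b^2c + 56c^3 − 288c^2 − 15b + 39b^2 + 40a + 40c − 24b^3    [combine like terms]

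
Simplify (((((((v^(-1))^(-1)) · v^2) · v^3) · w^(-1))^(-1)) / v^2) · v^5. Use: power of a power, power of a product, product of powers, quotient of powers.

v^(-3)w

(((((((v^(-1))^(-1)) · v^2) · v^3) · w^(-1))^(-1)) / v^2) · v^5
= (((((((v^(-1))^(-1)) · v^2) · v^3)^(-1)) · ((w^(-1))^(-1))) / v^2) · v^5    [power of a product]
= (((((((v^(-1))^(-1)) · v^2)^(-1)) · ((v^3)^(-1))) · ((w^(-1))^(-1))) / v^2) · v^5    [power of a product]
= (((((((v^(-1))^(-1))^(-1)) · ((v^2)^(-1))) · ((v^3)^(-1))) · ((w^(-1))^(-1))) / v^2) · v^5    [power of a product]
= ((((((v^(-1))^1) · ((v^2)^(-1))) · ((v^3)^(-1))) · ((w^(-1))^(-1))) / v^2) · v^5    [power of a power]
= ((((v^(-1) · ((v^2)^(-1))) · ((v^3)^(-1))) · ((w^(-1))^(-1))) / v^2) · v^5    [power of a power]
= ((((v^(-1) · v^(-2)) · ((v^3)^(-1))) · ((w^(-1))^(-1))) / v^2) · v^5    [power of a power]
= (((v^(-3) · ((v^3)^(-1))) · ((w^(-1))^(-1))) / v^2) · v^5    [product of powers]
= (((v^(-3) · v^(-3)) · ((w^(-1))^(-1))) / v^2) · v^5    [power of a power]
= ((v^(-6) · ((w^(-1))^(-1))) / v^2) · v^5    [product of powers]
= ((v^(-6) · w) / v^2) · v^5    [power of a power]
= v^(-3)w    [quotient of powers; product of powers]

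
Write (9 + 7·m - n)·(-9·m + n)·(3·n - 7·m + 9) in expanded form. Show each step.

-162·m·n - 729·m + 18·n^2 + 81·n - 301·m^2·n + 441·m^3 + 55·m·n^2 - 3·n^3

(9 + 7·m - n)·(-9·m + n)·(3·n - 7·m + 9)
= (-81·m + 9·n - 63·m^2 + 7·m·n + 9·m·n - n^2)·(3·n - 7·m + 9)    [distributive law]
= (-81·m + 9·n - 63·m^2 + 16·m·n - n^2)·(3·n - 7·m + 9)    [combine like terms]
= -243·m·n + 567·m^2 - 729·m + 27·n^2 - 63·m·n + 81·n - 189·m^2·n + 441·m^3 - 567·m^2 + 48·m·n^2 - 112·m^2·n + 144·m·n - 3·n^3 + 7·m·n^2 - 9·n^2    [distributive law]
= -162·m·n - 729·m + 18·n^2 + 81·n - 301·m^2·n + 441·m^3 + 55·m·n^2 - 3·n^3    [combine like terms]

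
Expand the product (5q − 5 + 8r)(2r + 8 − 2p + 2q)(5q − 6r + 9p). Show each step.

70q^2r − 76qr^2 + 214pqr + 150q^2 + 90qr + 320pq + 40pq^2 − 90p^2q + 50q^3 − 324r^2 + 426pr − 200q + 240r − 360p + 90p^2 − 96r^3 + 240pr^2 − 144p^2r

(5q − 5 + 8r)(2r + 8 − 2p + 2q)(5q − 6r + 9p)
= (10qr + 40q − 10pq + 10q^2 − 10r − 40 + 10p − 10q + 16r^2 + 64r − 16pr + 16qr)(5q − 6r + 9p)    [distributive law]
= (26qr + 30q − 10pq + 10q^2 + 54r − 40 + 10p + 16r^2 − 16pr)(5q − 6r + 9p)    [combine like terms]
= 130q^2r − 156qr^2 + 234pqr + 150q^2 − 180qr + 270pq − 50pq^2 + 60pqr − 90p^2q + 50q^3 − 60q^2r + 90pq^2 + 270qr − 324r^2 + 486pr − 200q + 240r − 360p + 50pq − 60pr + 90p^2 + 80qr^2 − 96r^3 + 144pr^2 − 80pqr + 96pr^2 − 144p^2r    [distributive law]
= 70q^2r − 76qr^2 + 214pqr + 150q^2 + 90qr + 320pq + 40pq^2 − 90p^2q + 50q^3 − 324r^2 + 426pr − 200q + 240r − 360p + 90p^2 − 96r^3 + 240pr^2 − 144p^2r    [combine like terms]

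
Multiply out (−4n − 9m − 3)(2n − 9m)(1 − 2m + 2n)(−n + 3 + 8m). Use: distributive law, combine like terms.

−28n^3 − 54n^2 − 88mn^2 − 180mn^3 + 290m^2n^2 + 16n^4 + 177mn + 1023m^2n + 1170m^3n + 297m^2 − 270m^3 − 1296m^4 − 18n + 81m

(−4n − 9m − 3)(2n − 9m)(1 − 2m + 2n)(−n + 3 + 8m)
= (−8n^2 + 36mn − 18mn + 81m^2 − 6n + 27m)(1 − 2m + 2n)(−n + 3 + 8m)    [distributive law]
= (−8n^2 + 18mn + 81m^2 − 6n + 27m)(1 − 2m + 2n)(−n + 3 + 8m)    [combine like terms]
= (−8n^2 + 16mn^2 − 16n^3 + 18mn − 36m^2n + 36mn^2 + 81m^2 − 162m^3 + 162m^2n − 6n + 12mn − 12n^2 + 27m − 54m^2 + 54mn)(−n + 3 + 8m)    [distributive law]
= (−20n^2 + 52mn^2 − 16n^3 + 84mn + 126m^2n + 27m^2 − 162m^3 − 6n + 27m)(−n + 3 + 8m)    [combine like terms]
= 20n^3 − 60n^2 − 160mn^2 − 52mn^3 + 156mn^2 + 416m^2n^2 + 16n^4 − 48n^3 − 128mn^3 − 84mn^2 + 252mn + 672m^2n − 126m^2n^2 + 378m^2n + 1008m^3n − 27m^2n + 81m^2 + 216m^3 + 162m^3n − 486m^3 − 1296m^4 + 6n^2 − 18n − 48mn − 27mn + 81m + 216m^2    [distributive law]
= −28n^3 − 54n^2 − 88mn^2 − 180mn^3 + 290m^2n^2 + 16n^4 + 177mn + 1023m^2n + 1170m^3n + 297m^2 − 270m^3 − 1296m^4 − 18n + 81m    [combine like terms]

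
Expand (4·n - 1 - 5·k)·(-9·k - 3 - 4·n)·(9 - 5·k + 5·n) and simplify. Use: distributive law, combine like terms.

16·k·n + 305·k^2·n - 57·n - 184·n^2 - 80·n^3 + 201·k + 285·k^2 + 27 - 225·k^3

(4·n - 1 - 5·k)·(-9·k - 3 - 4·n)·(9 - 5·k + 5·n)
= (-36·k·n - 12·n - 16·n^2 + 9·k + 3 + 4·n + 45·k^2 + 15·k + 20·k·n)·(9 - 5·k + 5·n)    [distributive law]
= (-16·k·n - 8·n - 16·n^2 + 24·k + 3 + 45·k^2)·(9 - 5·k + 5·n)    [combine like terms]
= -144·k·n + 80·k^2·n - 80·k·n^2 - 72·n + 40·k·n - 40·n^2 - 144·n^2 + 80·k·n^2 - 80·n^3 + 216·k - 120·k^2 + 120·k·n + 27 - 15·k + 15·n + 405·k^2 - 225·k^3 + 225·k^2·n    [distributive law]
= 16·k·n + 305·k^2·n - 57·n - 184·n^2 - 80·n^3 + 201·k + 285·k^2 + 27 - 225·k^3    [combine like terms]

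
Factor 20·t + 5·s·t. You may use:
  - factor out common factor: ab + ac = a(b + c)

20·t + 5·s·t
= 5(4·t + s·t)    [factor out 5]
= 5·t(4 + s)    [factor out t]

5·t(4 + s)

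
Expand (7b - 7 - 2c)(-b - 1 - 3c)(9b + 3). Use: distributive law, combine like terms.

(7b - 7 - 2c)(-b - 1 - 3c)(9b + 3)
= (-7b² - 7b - 21bc + 7b + 7 + 21c + 2bc + 2c + 6c²)(9b + 3)    [distributive law]
= (-7b² - 19bc + 7 + 23c + 6c²)(9b + 3)    [combine like terms]
= -63b³ - 21b² - 171b²c - 57bc + 63b + 21 + 207bc + 69c + 54bc² + 18c²    [distributive law]
= -63b³ - 21b² - 171b²c + 150bc + 63b + 21 + 69c + 54bc² + 18c²    [combine like terms]

-63b³ - 21b² - 171b²c + 150bc + 63b + 21 + 69c + 54bc² + 18c²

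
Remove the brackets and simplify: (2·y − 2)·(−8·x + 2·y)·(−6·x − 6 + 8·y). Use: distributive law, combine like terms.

(2·y − 2)·(−8·x + 2·y)·(−6·x − 6 + 8·y)
= (−16·x·y + 4·y^2 + 16·x − 4·y)·(−6·x − 6 + 8·y)    [distributive law]
= 96·x^2·y + 96·x·y − 128·x·y^2 − 24·x·y^2 − 24·y^2 + 32·y^3 − 96·x^2 − 96·x + 128·x·y + 24·x·y + 24·y − 32·y^2    [distributive law]
= 96·x^2·y + 248·x·y − 152·x·y^2 − 56·y^2 + 32·y^3 − 96·x^2 − 96·x + 24·y    [combine like terms]

96·x^2·y + 248·x·y − 152·x·y^2 − 56·y^2 + 32·y^3 − 96·x^2 − 96·x + 24·y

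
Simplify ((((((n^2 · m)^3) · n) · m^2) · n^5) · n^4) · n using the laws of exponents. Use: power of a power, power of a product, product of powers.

((((((n^2 · m)^3) · n) · m^2) · n^5) · n^4) · n
= (((((((n^2)^3) · (m^3)) · n) · m^2) · n^5) · n^4) · n    [power of a product]
= (((((n^6 · (m^3)) · n) · m^2) · n^5) · n^4) · n    [power of a power]
= m^5n^17    [product of powers]

m^5n^17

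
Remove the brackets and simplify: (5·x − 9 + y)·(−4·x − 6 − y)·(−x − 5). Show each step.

(5·x − 9 + y)·(−4·x − 6 − y)·(−x − 5)
= (−20·x^2 − 30·x − 5·x·y + 36·x + 54 + 9·y − 4·x·y − 6·y − y^2)·(−x − 5)    [distributive law]
= (−20·x^2 + 6·x − 9·x·y + 54 + 3·y − y^2)·(−x − 5)    [combine like terms]
= 20·x^3 + 100·x^2 − 6·x^2 − 30·x + 9·x^2·y + 45·x·y − 54·x − 270 − 3·x·y − 15·y + x·y^2 + 5·y^2    [distributive law]
= 20·x^3 + 94·x^2 − 84·x + 9·x^2·y + 42·x·y − 270 − 15·y + x·y^2 + 5·y^2    [combine like terms]

20·x^3 + 94·x^2 − 84·x + 9·x^2·y + 42·x·y − 270 − 15·y + x·y^2 + 5·y^2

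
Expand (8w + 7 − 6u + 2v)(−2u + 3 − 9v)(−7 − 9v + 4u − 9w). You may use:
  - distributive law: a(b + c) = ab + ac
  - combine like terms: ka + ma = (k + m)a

496uw − 594uvw − 172u^2w + 144uw^2 − 357w + 801vw − 216w^2 + 810v^2w + 648vw^2 + 308u − 290uv − 212u^2 − 147 + 210v + 639v^2 + 92u^2v + 48u^3 − 522uv^2 + 162v^3

(8w + 7 − 6u + 2v)(−2u + 3 − 9v)(−7 − 9v + 4u − 9w)
= (−16uw + 24w − 72vw − 14u + 21 − 63v + 12u^2 − 18u + 54uv − 4uv + 6v − 18v^2)(−7 − 9v + 4u − 9w)    [distributive law]
= (−16uw + 24w − 72vw − 32u + 21 − 57v + 12u^2 + 50uv − 18v^2)(−7 − 9v + 4u − 9w)    [combine like terms]
= 112uw + 144uvw − 64u^2w + 144uw^2 − 168w − 216vw + 96uw − 216w^2 + 504vw + 648v^2w − 288uvw + 648vw^2 + 224u + 288uv − 128u^2 + 288uw − 147 − 189v + 84u − 189w + 399v + 513v^2 − 228uv + 513vw − 84u^2 − 108u^2v + 48u^3 − 108u^2w − 350uv − 450uv^2 + 200u^2v − 450uvw + 126v^2 + 162v^3 − 72uv^2 + 162v^2w    [distributive law]
= 496uw − 594uvw − 172u^2w + 144uw^2 − 357w + 801vw − 216w^2 + 810v^2w + 648vw^2 + 308u − 290uv − 212u^2 − 147 + 210v + 639v^2 + 92u^2v + 48u^3 − 522uv^2 + 162v^3    [combine like terms]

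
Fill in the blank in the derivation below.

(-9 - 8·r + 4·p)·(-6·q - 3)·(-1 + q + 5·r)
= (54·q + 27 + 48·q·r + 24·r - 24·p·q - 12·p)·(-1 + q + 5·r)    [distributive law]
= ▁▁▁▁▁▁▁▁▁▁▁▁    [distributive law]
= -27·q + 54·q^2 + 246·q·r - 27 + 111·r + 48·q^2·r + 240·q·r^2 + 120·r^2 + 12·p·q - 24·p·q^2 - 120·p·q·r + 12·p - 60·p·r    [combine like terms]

By distributive law:

-54·q + 54·q^2 + 270·q·r - 27 + 27·q + 135·r - 48·q·r + 48·q^2·r + 240·q·r^2 - 24·r + 24·q·r + 120·r^2 + 24·p·q - 24·p·q^2 - 120·p·q·r + 12·p - 12·p·q - 60·p·r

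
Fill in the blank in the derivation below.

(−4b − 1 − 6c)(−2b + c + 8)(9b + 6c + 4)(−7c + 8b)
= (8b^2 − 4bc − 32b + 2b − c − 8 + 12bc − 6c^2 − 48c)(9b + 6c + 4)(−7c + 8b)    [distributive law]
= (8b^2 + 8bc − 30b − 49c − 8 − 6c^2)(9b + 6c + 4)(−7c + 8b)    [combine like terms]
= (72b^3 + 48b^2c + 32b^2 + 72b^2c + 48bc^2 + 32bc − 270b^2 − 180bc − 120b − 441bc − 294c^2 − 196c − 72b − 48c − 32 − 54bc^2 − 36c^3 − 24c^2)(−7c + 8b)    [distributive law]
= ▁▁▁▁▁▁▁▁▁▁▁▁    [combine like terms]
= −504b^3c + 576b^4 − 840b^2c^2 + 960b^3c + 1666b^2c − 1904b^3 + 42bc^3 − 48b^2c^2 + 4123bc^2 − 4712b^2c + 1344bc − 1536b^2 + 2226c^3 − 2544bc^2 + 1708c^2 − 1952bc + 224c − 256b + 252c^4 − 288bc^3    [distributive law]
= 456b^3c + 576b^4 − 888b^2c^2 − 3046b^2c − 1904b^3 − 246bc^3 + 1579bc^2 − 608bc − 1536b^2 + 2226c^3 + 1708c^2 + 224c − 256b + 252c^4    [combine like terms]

By combine like terms:

(72b^3 + 120b^2c − 238b^2 − 6bc^2 − 589bc − 192b − 318c^2 − 244c − 32 − 36c^3)(−7c + 8b)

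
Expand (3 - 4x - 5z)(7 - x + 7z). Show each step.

(3 - 4x - 5z)(7 - x + 7z)
= 21 - 3x + 21z - 28x + 4x² - 28xz - 35z + 5xz - 35z²    [distributive law]
= 21 - 31x - 14z + 4x² - 23xz - 35z²    [combine like terms]

21 - 31x - 14z + 4x² - 23xz - 35z²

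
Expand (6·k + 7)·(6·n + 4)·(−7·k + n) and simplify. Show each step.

(6·k + 7)·(6·n + 4)·(−7·k + n)
= (36·k·n + 24·k + 42·n + 28)·(−7·k + n)    [distributive law]
= −252·k^2·n + 36·k·n^2 − 168·k^2 + 24·k·n − 294·k·n + 42·n^2 − 196·k + 28·n    [distributive law]
= −252·k^2·n + 36·k·n^2 − 168·k^2 − 270·k·n + 42·n^2 − 196·k + 28·n    [combine like terms]

−252·k^2·n + 36·k·n^2 − 168·k^2 − 270·k·n + 42·n^2 − 196·k + 28·n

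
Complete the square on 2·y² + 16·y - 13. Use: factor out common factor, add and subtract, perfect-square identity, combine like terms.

2·y² + 16·y - 13
= 2(y² + 8·y) - 13    [factor out 2 from the y-terms]
= 2(y² + 8·y + 16 - 16) - 13    [add and subtract 16 inside the bracket]
= 2(y + 4)² - 32 - 13    [perfect-square identity]
= 2(y + 4)² - 45    [combine constants]

2(y + 4)² - 45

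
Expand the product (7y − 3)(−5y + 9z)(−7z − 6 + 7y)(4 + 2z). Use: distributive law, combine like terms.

3374y^2z + 1372y^2z^2 + 1260y^2 − 980y^3 − 490y^3z − 3108yz^2 − 882yz^3 − 2868yz − 360y + 1080z^2 + 378z^3 + 648z

(7y − 3)(−5y + 9z)(−7z − 6 + 7y)(4 + 2z)
= (−35y^2 + 63yz + 15y − 27z)(−7z − 6 + 7y)(4 + 2z)    [distributive law]
= (245y^2z + 210y^2 − 245y^3 − 441yz^2 − 378yz + 441y^2z − 105yz − 90y + 105y^2 + 189z^2 + 162z − 189yz)(4 + 2z)    [distributive law]
= (686y^2z + 315y^2 − 245y^3 − 441yz^2 − 672yz − 90y + 189z^2 + 162z)(4 + 2z)    [combine like terms]
= 2744y^2z + 1372y^2z^2 + 1260y^2 + 630y^2z − 980y^3 − 490y^3z − 1764yz^2 − 882yz^3 − 2688yz − 1344yz^2 − 360y − 180yz + 756z^2 + 378z^3 + 648z + 324z^2    [distributive law]
= 3374y^2z + 1372y^2z^2 + 1260y^2 − 980y^3 − 490y^3z − 3108yz^2 − 882yz^3 − 2868yz − 360y + 1080z^2 + 378z^3 + 648z    [combine like terms]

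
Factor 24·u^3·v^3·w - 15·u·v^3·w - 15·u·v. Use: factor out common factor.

24·u^3·v^3·w - 15·u·v^3·w - 15·u·v
= 3(8·u^3·v^3·w - 5·u·v^3·w - 5·u·v)    [factor out 3]
= 3·u·v(8·u^2·v^2·w - 5·v^2·w - 5)    [factor out u·v]

3·u·v(8·u^2·v^2·w - 5·v^2·w - 5)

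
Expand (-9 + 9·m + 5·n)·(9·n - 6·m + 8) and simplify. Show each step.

-41·n + 126·m - 72 + 51·m·n - 54·m² + 45·n²

(-9 + 9·m + 5·n)·(9·n - 6·m + 8)
= -81·n + 54·m - 72 + 81·m·n - 54·m² + 72·m + 45·n² - 30·m·n + 40·n    [distributive law]
= -41·n + 126·m - 72 + 51·m·n - 54·m² + 45·n²    [combine like terms]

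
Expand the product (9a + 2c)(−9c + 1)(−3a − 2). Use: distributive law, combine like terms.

243a^2c + 156ac − 27a^2 − 18a + 54ac^2 + 36c^2 − 4c

(9a + 2c)(−9c + 1)(−3a − 2)
= (−81ac + 9a − 18c^2 + 2c)(−3a − 2)    [distributive law]
= 243a^2c + 162ac − 27a^2 − 18a + 54ac^2 + 36c^2 − 6ac − 4c    [distributive law]
= 243a^2c + 156ac − 27a^2 − 18a + 54ac^2 + 36c^2 − 4c    [combine like terms]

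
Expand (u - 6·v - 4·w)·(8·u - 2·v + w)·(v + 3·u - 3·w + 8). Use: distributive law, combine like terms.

-142·u²·v + 24·u³ - 117·u²·w + 64·u² - 14·u·v² + 125·u·v·w - 400·u·v + 81·u·w² - 248·u·w + 12·v³ - 34·v²·w + 96·v² - 10·v·w² + 16·v·w + 12·w³ - 32·w²

(u - 6·v - 4·w)·(8·u - 2·v + w)·(v + 3·u - 3·w + 8)
= (8·u² - 2·u·v + u·w - 48·u·v + 12·v² - 6·v·w - 32·u·w + 8·v·w - 4·w²)·(v + 3·u - 3·w + 8)    [distributive law]
= (8·u² - 50·u·v - 31·u·w + 12·v² + 2·v·w - 4·w²)·(v + 3·u - 3·w + 8)    [combine like terms]
= 8·u²·v + 24·u³ - 24·u²·w + 64·u² - 50·u·v² - 150·u²·v + 150·u·v·w - 400·u·v - 31·u·v·w - 93·u²·w + 93·u·w² - 248·u·w + 12·v³ + 36·u·v² - 36·v²·w + 96·v² + 2·v²·w + 6·u·v·w - 6·v·w² + 16·v·w - 4·v·w² - 12·u·w² + 12·w³ - 32·w²    [distributive law]
= -142·u²·v + 24·u³ - 117·u²·w + 64·u² - 14·u·v² + 125·u·v·w - 400·u·v + 81·u·w² - 248·u·w + 12·v³ - 34·v²·w + 96·v² - 10·v·w² + 16·v·w + 12·w³ - 32·w²    [combine like terms]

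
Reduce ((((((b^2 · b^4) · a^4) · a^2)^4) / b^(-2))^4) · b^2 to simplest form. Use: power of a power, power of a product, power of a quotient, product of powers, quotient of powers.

((((((b^2 · b^4) · a^4) · a^2)^4) / b^(-2))^4) · b^2
= ((((((b^2 · b^4) · a^4) · a^2)^4)^4) / ((b^(-2))^4)) · b^2    [power of a quotient]
= (((((b^2 · b^4) · a^4) · a^2)^16) / ((b^(-2))^4)) · b^2    [power of a power]
= (((((b^2 · b^4) · a^4)^16) · ((a^2)^16)) / ((b^(-2))^4)) · b^2    [power of a product]
= (((((b^2 · b^4)^16) · ((a^4)^16)) · ((a^2)^16)) / ((b^(-2))^4)) · b^2    [power of a product]
= ((((((b^2)^16) · ((b^4)^16)) · ((a^4)^16)) · ((a^2)^16)) / ((b^(-2))^4)) · b^2    [power of a product]
= ((((b^32 · ((b^4)^16)) · ((a^4)^16)) · ((a^2)^16)) / ((b^(-2))^4)) · b^2    [power of a power]
= ((((b^32 · b^64) · ((a^4)^16)) · ((a^2)^16)) / ((b^(-2))^4)) · b^2    [power of a power]
= (((b^96 · ((a^4)^16)) · ((a^2)^16)) / ((b^(-2))^4)) · b^2    [product of powers]
= (((b^96 · a^64) · ((a^2)^16)) / ((b^(-2))^4)) · b^2    [power of a power]
= (((b^96 · a^64) · a^32) / ((b^(-2))^4)) · b^2    [power of a power]
= (((b^96 · a^64) · a^32) / b^(-8)) · b^2    [power of a power]
= a^96b^106    [quotient of powers; product of powers]

a^96b^106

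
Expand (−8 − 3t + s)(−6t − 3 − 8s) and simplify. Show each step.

(−8 − 3t + s)(−6t − 3 − 8s)
= 48t + 24 + 64s + 18t^2 + 9t + 24st − 6st − 3s − 8s^2    [distributive law]
= 57t + 24 + 61s + 18t^2 + 18st − 8s^2    [combine like terms]

57t + 24 + 61s + 18t^2 + 18st − 8s^2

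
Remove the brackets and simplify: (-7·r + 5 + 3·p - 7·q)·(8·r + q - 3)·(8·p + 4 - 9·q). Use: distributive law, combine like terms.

(-7·r + 5 + 3·p - 7·q)·(8·r + q - 3)·(8·p + 4 - 9·q)
= (-56·r² - 7·q·r + 21·r + 40·r + 5·q - 15 + 24·p·r + 3·p·q - 9·p - 56·q·r - 7·q² + 21·q)·(8·p + 4 - 9·q)    [distributive law]
= (-56·r² - 63·q·r + 61·r + 26·q - 15 + 24·p·r + 3·p·q - 9·p - 7·q²)·(8·p + 4 - 9·q)    [combine like terms]
= -448·p·r² - 224·r² + 504·q·r² - 504·p·q·r - 252·q·r + 567·q²·r + 488·p·r + 244·r - 549·q·r + 208·p·q + 104·q - 234·q² - 120·p - 60 + 135·q + 192·p²·r + 96·p·r - 216·p·q·r + 24·p²·q + 12·p·q - 27·p·q² - 72·p² - 36·p + 81·p·q - 56·p·q² - 28·q² + 63·q³    [distributive law]
= -448·p·r² - 224·r² + 504·q·r² - 720·p·q·r - 801·q·r + 567·q²·r + 584·p·r + 244·r + 301·p·q + 239·q - 262·q² - 156·p - 60 + 192·p²·r + 24·p²·q - 83·p·q² - 72·p² + 63·q³    [combine like terms]

-448·p·r² - 224·r² + 504·q·r² - 720·p·q·r - 801·q·r + 567·q²·r + 584·p·r + 244·r + 301·p·q + 239·q - 262·q² - 156·p - 60 + 192·p²·r + 24·p²·q - 83·p·q² - 72·p² + 63·q³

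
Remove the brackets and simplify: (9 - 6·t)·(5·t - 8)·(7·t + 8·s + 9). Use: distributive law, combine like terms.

381·t^2 + 744·s·t + 333·t - 576·s - 648 - 210·t^3 - 240·s·t^2

(9 - 6·t)·(5·t - 8)·(7·t + 8·s + 9)
= (45·t - 72 - 30·t^2 + 48·t)·(7·t + 8·s + 9)    [distributive law]
= (93·t - 72 - 30·t^2)·(7·t + 8·s + 9)    [combine like terms]
= 651·t^2 + 744·s·t + 837·t - 504·t - 576·s - 648 - 210·t^3 - 240·s·t^2 - 270·t^2    [distributive law]
= 381·t^2 + 744·s·t + 333·t - 576·s - 648 - 210·t^3 - 240·s·t^2    [combine like terms]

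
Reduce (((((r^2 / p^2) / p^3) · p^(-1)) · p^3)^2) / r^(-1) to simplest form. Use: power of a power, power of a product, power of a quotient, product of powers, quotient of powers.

(((((r^2 / p^2) / p^3) · p^(-1)) · p^3)^2) / r^(-1)
= (((((r^2 / p^2) / p^3) · p^(-1))^2) · ((p^3)^2)) / r^(-1)    [power of a product]
= (((((r^2 / p^2) / p^3)^2) · ((p^(-1))^2)) · ((p^3)^2)) / r^(-1)    [power of a product]
= (((((r^2 / p^2)^2) / ((p^3)^2)) · ((p^(-1))^2)) · ((p^3)^2)) / r^(-1)    [power of a quotient]
= ((((((r^2)^2) / ((p^2)^2)) / ((p^3)^2)) · ((p^(-1))^2)) · ((p^3)^2)) / r^(-1)    [power of a quotient]
= ((((r^4 / ((p^2)^2)) / ((p^3)^2)) · ((p^(-1))^2)) · ((p^3)^2)) / r^(-1)    [power of a power]
= ((((r^4 / p^4) / ((p^3)^2)) · ((p^(-1))^2)) · ((p^3)^2)) / r^(-1)    [power of a power]
= ((((r^4 / p^4) / p^6) · ((p^(-1))^2)) · ((p^3)^2)) / r^(-1)    [power of a power]
= ((((r^4 / p^4) / p^6) · p^(-2)) · ((p^3)^2)) / r^(-1)    [power of a power]
= ((((r^4 / p^4) / p^6) · p^(-2)) · p^6) / r^(-1)    [power of a power]
= p^(-6)·r^5    [quotient of powers; product of powers]

p^(-6)·r^5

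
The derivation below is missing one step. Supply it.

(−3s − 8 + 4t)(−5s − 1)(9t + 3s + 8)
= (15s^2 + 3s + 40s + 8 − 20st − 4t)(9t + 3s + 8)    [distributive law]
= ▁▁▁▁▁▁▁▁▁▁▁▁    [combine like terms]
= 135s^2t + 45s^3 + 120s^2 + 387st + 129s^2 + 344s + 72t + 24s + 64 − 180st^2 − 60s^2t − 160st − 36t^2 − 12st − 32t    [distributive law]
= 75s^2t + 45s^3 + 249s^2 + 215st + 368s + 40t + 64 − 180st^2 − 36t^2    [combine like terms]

After combine like terms, the bracketed line is:

(15s^2 + 43s + 8 − 20st − 4t)(9t + 3s + 8)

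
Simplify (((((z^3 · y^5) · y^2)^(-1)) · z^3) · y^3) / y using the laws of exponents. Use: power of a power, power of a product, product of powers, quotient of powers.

y^(-5)

(((((z^3 · y^5) · y^2)^(-1)) · z^3) · y^3) / y
= (((((z^3 · y^5)^(-1)) · ((y^2)^(-1))) · z^3) · y^3) / y    [power of a product]
= ((((((z^3)^(-1)) · ((y^5)^(-1))) · ((y^2)^(-1))) · z^3) · y^3) / y    [power of a product]
= ((((z^(-3) · ((y^5)^(-1))) · ((y^2)^(-1))) · z^3) · y^3) / y    [power of a power]
= ((((z^(-3) · y^(-5)) · ((y^2)^(-1))) · z^3) · y^3) / y    [power of a power]
= ((((z^(-3) · y^(-5)) · y^(-2)) · z^3) · y^3) / y    [power of a power]
= y^(-5)    [quotient of powers; product of powers]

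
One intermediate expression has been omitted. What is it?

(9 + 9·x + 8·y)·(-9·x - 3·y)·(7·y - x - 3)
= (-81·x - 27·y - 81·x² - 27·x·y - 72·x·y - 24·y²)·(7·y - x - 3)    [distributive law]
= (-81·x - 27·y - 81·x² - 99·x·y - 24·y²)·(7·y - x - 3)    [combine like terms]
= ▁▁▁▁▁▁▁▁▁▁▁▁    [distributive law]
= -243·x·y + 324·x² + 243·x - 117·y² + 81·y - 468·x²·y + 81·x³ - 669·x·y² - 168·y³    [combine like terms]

Applying distributive law to the line above:

-567·x·y + 81·x² + 243·x - 189·y² + 27·x·y + 81·y - 567·x²·y + 81·x³ + 243·x² - 693·x·y² + 99·x²·y + 297·x·y - 168·y³ + 24·x·y² + 72·y²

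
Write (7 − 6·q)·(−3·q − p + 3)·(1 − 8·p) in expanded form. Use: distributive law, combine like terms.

(7 − 6·q)·(−3·q − p + 3)·(1 − 8·p)
= (−21·q − 7·p + 21 + 18·q^2 + 6·p·q − 18·q)·(1 − 8·p)    [distributive law]
= (−39·q − 7·p + 21 + 18·q^2 + 6·p·q)·(1 − 8·p)    [combine like terms]
= −39·q + 312·p·q − 7·p + 56·p^2 + 21 − 168·p + 18·q^2 − 144·p·q^2 + 6·p·q − 48·p^2·q    [distributive law]
= −39·q + 318·p·q − 175·p + 56·p^2 + 21 + 18·q^2 − 144·p·q^2 − 48·p^2·q    [combine like terms]

−39·q + 318·p·q − 175·p + 56·p^2 + 21 + 18·q^2 − 144·p·q^2 − 48·p^2·q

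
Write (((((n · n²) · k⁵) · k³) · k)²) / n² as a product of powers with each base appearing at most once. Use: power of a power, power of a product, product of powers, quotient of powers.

(((((n · n²) · k⁵) · k³) · k)²) / n²
= (((((n · n²) · k⁵) · k³)²) · (k²)) / n²    [power of a product]
= (((((n · n²) · k⁵)²) · ((k³)²)) · (k²)) / n²    [power of a product]
= (((((n · n²)²) · ((k⁵)²)) · ((k³)²)) · (k²)) / n²    [power of a product]
= (((((n²) · ((n²)²)) · ((k⁵)²)) · ((k³)²)) · (k²)) / n²    [power of a product]
= ((((n² · n⁴) · ((k⁵)²)) · ((k³)²)) · (k²)) / n²    [power of a power]
= (((n⁶ · ((k⁵)²)) · ((k³)²)) · (k²)) / n²    [product of powers]
= (((n⁶ · k¹⁰) · ((k³)²)) · (k²)) / n²    [power of a power]
= (((n⁶ · k¹⁰) · k⁶) · (k²)) / n²    [power of a power]
= k¹⁸n⁴    [quotient of powers; product of powers]

k¹⁸n⁴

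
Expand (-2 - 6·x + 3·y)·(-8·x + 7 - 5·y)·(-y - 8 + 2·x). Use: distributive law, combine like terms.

40·x·y + 180·x - 436·x^2 - 234·y + 112 + 89·y^2 - 36·x^2·y + 96·x^3 - 36·x·y^2 + 15·y^3

(-2 - 6·x + 3·y)·(-8·x + 7 - 5·y)·(-y - 8 + 2·x)
= (16·x - 14 + 10·y + 48·x^2 - 42·x + 30·x·y - 24·x·y + 21·y - 15·y^2)·(-y - 8 + 2·x)    [distributive law]
= (-26·x - 14 + 31·y + 48·x^2 + 6·x·y - 15·y^2)·(-y - 8 + 2·x)    [combine like terms]
= 26·x·y + 208·x - 52·x^2 + 14·y + 112 - 28·x - 31·y^2 - 248·y + 62·x·y - 48·x^2·y - 384·x^2 + 96·x^3 - 6·x·y^2 - 48·x·y + 12·x^2·y + 15·y^3 + 120·y^2 - 30·x·y^2    [distributive law]
= 40·x·y + 180·x - 436·x^2 - 234·y + 112 + 89·y^2 - 36·x^2·y + 96·x^3 - 36·x·y^2 + 15·y^3    [combine like terms]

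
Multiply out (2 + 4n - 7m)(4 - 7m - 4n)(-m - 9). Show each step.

(2 + 4n - 7m)(4 - 7m - 4n)(-m - 9)
= (8 - 14m - 8n + 16n - 28mn - 16n^2 - 28m + 49m^2 + 28mn)(-m - 9)    [distributive law]
= (8 - 42m + 8n - 16n^2 + 49m^2)(-m - 9)    [combine like terms]
= -8m - 72 + 42m^2 + 378m - 8mn - 72n + 16mn^2 + 144n^2 - 49m^3 - 441m^2    [distributive law]
= 370m - 72 - 399m^2 - 8mn - 72n + 16mn^2 + 144n^2 - 49m^3    [combine like terms]

370m - 72 - 399m^2 - 8mn - 72n + 16mn^2 + 144n^2 - 49m^3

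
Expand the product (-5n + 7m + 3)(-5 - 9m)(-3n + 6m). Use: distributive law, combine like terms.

-75n^2 + 336mn - 135mn^2 + 459m^2n - 372m^2 - 378m^3 + 45n - 90m

(-5n + 7m + 3)(-5 - 9m)(-3n + 6m)
= (25n + 45mn - 35m - 63m^2 - 15 - 27m)(-3n + 6m)    [distributive law]
= (25n + 45mn - 62m - 63m^2 - 15)(-3n + 6m)    [combine like terms]
= -75n^2 + 150mn - 135mn^2 + 270m^2n + 186mn - 372m^2 + 189m^2n - 378m^3 + 45n - 90m    [distributive law]
= -75n^2 + 336mn - 135mn^2 + 459m^2n - 372m^2 - 378m^3 + 45n - 90m    [combine like terms]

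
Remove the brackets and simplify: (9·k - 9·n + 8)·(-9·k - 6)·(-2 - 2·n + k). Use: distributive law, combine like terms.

36·k^2 + 243·k^2·n - 81·k^3 + 204·k + 144·k·n - 162·k·n^2 - 12·n - 108·n^2 + 96

(9·k - 9·n + 8)·(-9·k - 6)·(-2 - 2·n + k)
= (-81·k^2 - 54·k + 81·k·n + 54·n - 72·k - 48)·(-2 - 2·n + k)    [distributive law]
= (-81·k^2 - 126·k + 81·k·n + 54·n - 48)·(-2 - 2·n + k)    [combine like terms]
= 162·k^2 + 162·k^2·n - 81·k^3 + 252·k + 252·k·n - 126·k^2 - 162·k·n - 162·k·n^2 + 81·k^2·n - 108·n - 108·n^2 + 54·k·n + 96 + 96·n - 48·k    [distributive law]
= 36·k^2 + 243·k^2·n - 81·k^3 + 204·k + 144·k·n - 162·k·n^2 - 12·n - 108·n^2 + 96    [combine like terms]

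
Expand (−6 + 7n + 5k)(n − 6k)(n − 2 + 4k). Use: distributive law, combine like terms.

(−6 + 7n + 5k)(n − 6k)(n − 2 + 4k)
= (−6n + 36k + 7n^2 − 42kn + 5kn − 30k^2)(n − 2 + 4k)    [distributive law]
= (−6n + 36k + 7n^2 − 37kn − 30k^2)(n − 2 + 4k)    [combine like terms]
= −6n^2 + 12n − 24kn + 36kn − 72k + 144k^2 + 7n^3 − 14n^2 + 28kn^2 − 37kn^2 + 74kn − 148k^2n − 30k^2n + 60k^2 − 120k^3    [distributive law]
= −20n^2 + 12n + 86kn − 72k + 204k^2 + 7n^3 − 9kn^2 − 178k^2n − 120k^3    [combine like terms]

−20n^2 + 12n + 86kn − 72k + 204k^2 + 7n^3 − 9kn^2 − 178k^2n − 120k^3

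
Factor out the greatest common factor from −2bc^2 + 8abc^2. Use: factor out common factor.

−2bc^2 + 8abc^2
= 2(−bc^2 + 4abc^2)    [factor out 2]
= 2bc^2(−1 + 4a)    [factor out bc^2]

2bc^2(−1 + 4a)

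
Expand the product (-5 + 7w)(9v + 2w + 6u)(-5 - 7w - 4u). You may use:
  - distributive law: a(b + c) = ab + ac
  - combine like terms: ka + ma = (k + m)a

225v + 180uv + 50w + 40uw + 150u + 120u^2 - 441vw^2 - 252uvw - 98w^3 - 350uw^2 - 168u^2w

(-5 + 7w)(9v + 2w + 6u)(-5 - 7w - 4u)
= (-45v - 10w - 30u + 63vw + 14w^2 + 42uw)(-5 - 7w - 4u)    [distributive law]
= 225v + 315vw + 180uv + 50w + 70w^2 + 40uw + 150u + 210uw + 120u^2 - 315vw - 441vw^2 - 252uvw - 70w^2 - 98w^3 - 56uw^2 - 210uw - 294uw^2 - 168u^2w    [distributive law]
= 225v + 180uv + 50w + 40uw + 150u + 120u^2 - 441vw^2 - 252uvw - 98w^3 - 350uw^2 - 168u^2w    [combine like terms]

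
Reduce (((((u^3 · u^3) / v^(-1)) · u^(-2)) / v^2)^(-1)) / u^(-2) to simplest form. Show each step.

(((((u^3 · u^3) / v^(-1)) · u^(-2)) / v^2)^(-1)) / u^(-2)
= (((((u^3 · u^3) / v^(-1)) · u^(-2))^(-1)) / ((v^2)^(-1))) / u^(-2)    [power of a quotient]
= (((((u^3 · u^3) / v^(-1))^(-1)) · ((u^(-2))^(-1))) / ((v^2)^(-1))) / u^(-2)    [power of a product]
= (((((u^3 · u^3)^(-1)) / ((v^(-1))^(-1))) · ((u^(-2))^(-1))) / ((v^2)^(-1))) / u^(-2)    [power of a quotient]
= ((((((u^3)^(-1)) · ((u^3)^(-1))) / ((v^(-1))^(-1))) · ((u^(-2))^(-1))) / ((v^2)^(-1))) / u^(-2)    [power of a product]
= ((((u^(-3) · ((u^3)^(-1))) / ((v^(-1))^(-1))) · ((u^(-2))^(-1))) / ((v^2)^(-1))) / u^(-2)    [power of a power]
= ((((u^(-3) · u^(-3)) / ((v^(-1))^(-1))) · ((u^(-2))^(-1))) / ((v^2)^(-1))) / u^(-2)    [power of a power]
= (((u^(-6) / ((v^(-1))^(-1))) · ((u^(-2))^(-1))) / ((v^2)^(-1))) / u^(-2)    [product of powers]
= (((u^(-6) / v) · ((u^(-2))^(-1))) / ((v^2)^(-1))) / u^(-2)    [power of a power]
= (((u^(-6) / v) · u^2) / ((v^2)^(-1))) / u^(-2)    [power of a power]
= (((u^(-6) / v) · u^2) / v^(-2)) / u^(-2)    [power of a power]
= u^(-2)v    [quotient of powers; product of powers]

u^(-2)v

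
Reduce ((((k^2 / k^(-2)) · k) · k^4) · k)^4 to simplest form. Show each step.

((((k^2 / k^(-2)) · k) · k^4) · k)^4
= ((((k^2 / k^(-2)) · k) · k^4)^4) · (k^4)    [power of a product]
= ((((k^2 / k^(-2)) · k)^4) · ((k^4)^4)) · (k^4)    [power of a product]
= ((((k^2 / k^(-2))^4) · (k^4)) · ((k^4)^4)) · (k^4)    [power of a product]
= (((((k^2)^4) / ((k^(-2))^4)) · (k^4)) · ((k^4)^4)) · (k^4)    [power of a quotient]
= (((k^8 / ((k^(-2))^4)) · (k^4)) · ((k^4)^4)) · (k^4)    [power of a power]
= (((k^8 / k^(-8)) · (k^4)) · ((k^4)^4)) · (k^4)    [power of a power]
= ((k^16 · (k^4)) · ((k^4)^4)) · (k^4)    [quotient of powers]
= (k^20 · ((k^4)^4)) · (k^4)    [product of powers]
= (k^20 · k^16) · (k^4)    [power of a power]
= k^36 · (k^4)    [product of powers]
= k^40    [product of powers]

k^40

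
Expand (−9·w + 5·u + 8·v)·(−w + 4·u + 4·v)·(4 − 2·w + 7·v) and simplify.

36·w^2 − 18·w^3 + 151·v·w^2 − 164·u·w + 82·u·w^2 − 391·u·v·w − 176·v·w − 372·v^2·w + 80·u^2 − 40·u^2·w + 140·u^2·v + 208·u·v + 364·u·v^2 + 128·v^2 + 224·v^3

(−9·w + 5·u + 8·v)·(−w + 4·u + 4·v)·(4 − 2·w + 7·v)
= (9·w^2 − 36·u·w − 36·v·w − 5·u·w + 20·u^2 + 20·u·v − 8·v·w + 32·u·v + 32·v^2)·(4 − 2·w + 7·v)    [distributive law]
= (9·w^2 − 41·u·w − 44·v·w + 20·u^2 + 52·u·v + 32·v^2)·(4 − 2·w + 7·v)    [combine like terms]
= 36·w^2 − 18·w^3 + 63·v·w^2 − 164·u·w + 82·u·w^2 − 287·u·v·w − 176·v·w + 88·v·w^2 − 308·v^2·w + 80·u^2 − 40·u^2·w + 140·u^2·v + 208·u·v − 104·u·v·w + 364·u·v^2 + 128·v^2 − 64·v^2·w + 224·v^3    [distributive law]
= 36·w^2 − 18·w^3 + 151·v·w^2 − 164·u·w + 82·u·w^2 − 391·u·v·w − 176·v·w − 372·v^2·w + 80·u^2 − 40·u^2·w + 140·u^2·v + 208·u·v + 364·u·v^2 + 128·v^2 + 224·v^3    [combine like terms]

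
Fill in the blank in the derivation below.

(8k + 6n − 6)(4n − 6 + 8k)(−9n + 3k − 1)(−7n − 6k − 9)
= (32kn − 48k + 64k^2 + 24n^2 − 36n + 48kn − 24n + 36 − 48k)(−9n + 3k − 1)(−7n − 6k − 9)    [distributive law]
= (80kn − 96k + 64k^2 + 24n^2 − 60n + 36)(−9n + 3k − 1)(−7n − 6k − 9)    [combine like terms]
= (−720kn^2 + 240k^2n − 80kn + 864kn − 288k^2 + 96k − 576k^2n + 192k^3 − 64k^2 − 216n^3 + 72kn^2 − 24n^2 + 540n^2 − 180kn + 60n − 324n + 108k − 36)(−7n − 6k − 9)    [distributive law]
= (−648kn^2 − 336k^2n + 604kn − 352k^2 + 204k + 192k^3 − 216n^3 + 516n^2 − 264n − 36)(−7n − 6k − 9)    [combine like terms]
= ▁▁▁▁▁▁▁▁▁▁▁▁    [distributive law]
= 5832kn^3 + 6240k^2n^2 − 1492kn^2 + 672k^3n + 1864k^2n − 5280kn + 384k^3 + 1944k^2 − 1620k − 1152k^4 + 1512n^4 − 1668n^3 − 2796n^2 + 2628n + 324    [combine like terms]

By distributive law:

4536kn^3 + 3888k^2n^2 + 5832kn^2 + 2352k^2n^2 + 2016k^3n + 3024k^2n − 4228kn^2 − 3624k^2n − 5436kn + 2464k^2n + 2112k^3 + 3168k^2 − 1428kn − 1224k^2 − 1836k − 1344k^3n − 1152k^4 − 1728k^3 + 1512n^4 + 1296kn^3 + 1944n^3 − 3612n^3 − 3096kn^2 − 4644n^2 + 1848n^2 + 1584kn + 2376n + 252n + 216k + 324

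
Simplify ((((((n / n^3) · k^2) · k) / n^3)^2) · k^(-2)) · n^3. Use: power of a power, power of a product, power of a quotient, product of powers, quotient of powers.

k^4n^(-7)

((((((n / n^3) · k^2) · k) / n^3)^2) · k^(-2)) · n^3
= ((((((n / n^3) · k^2) · k)^2) / ((n^3)^2)) · k^(-2)) · n^3    [power of a quotient]
= ((((((n / n^3) · k^2)^2) · (k^2)) / ((n^3)^2)) · k^(-2)) · n^3    [power of a product]
= ((((((n / n^3)^2) · ((k^2)^2)) · (k^2)) / ((n^3)^2)) · k^(-2)) · n^3    [power of a product]
= ((((((n^2) / ((n^3)^2)) · ((k^2)^2)) · (k^2)) / ((n^3)^2)) · k^(-2)) · n^3    [power of a quotient]
= (((((n^2 / n^6) · ((k^2)^2)) · (k^2)) / ((n^3)^2)) · k^(-2)) · n^3    [power of a power]
= ((((n^(-4) · ((k^2)^2)) · (k^2)) / ((n^3)^2)) · k^(-2)) · n^3    [quotient of powers]
= ((((n^(-4) · k^4) · (k^2)) / ((n^3)^2)) · k^(-2)) · n^3    [power of a power]
= ((((n^(-4) · k^4) · k^2) / n^6) · k^(-2)) · n^3    [power of a power]
= k^4n^(-7)    [quotient of powers; product of powers]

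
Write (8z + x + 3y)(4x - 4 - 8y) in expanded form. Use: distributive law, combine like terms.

(8z + x + 3y)(4x - 4 - 8y)
= 32xz - 32z - 64yz + 4x^2 - 4x - 8xy + 12xy - 12y - 24y^2    [distributive law]
= 32xz - 32z - 64yz + 4x^2 - 4x + 4xy - 12y - 24y^2    [combine like terms]

32xz - 32z - 64yz + 4x^2 - 4x + 4xy - 12y - 24y^2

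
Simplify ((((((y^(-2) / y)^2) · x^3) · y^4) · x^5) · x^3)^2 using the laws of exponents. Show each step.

x^22·y^(-4)

((((((y^(-2) / y)^2) · x^3) · y^4) · x^5) · x^3)^2
= ((((((y^(-2) / y)^2) · x^3) · y^4) · x^5)^2) · ((x^3)^2)    [power of a product]
= ((((((y^(-2) / y)^2) · x^3) · y^4)^2) · ((x^5)^2)) · ((x^3)^2)    [power of a product]
= ((((((y^(-2) / y)^2) · x^3)^2) · ((y^4)^2)) · ((x^5)^2)) · ((x^3)^2)    [power of a product]
= ((((((y^(-2) / y)^2)^2) · ((x^3)^2)) · ((y^4)^2)) · ((x^5)^2)) · ((x^3)^2)    [power of a product]
= (((((y^(-2) / y)^4) · ((x^3)^2)) · ((y^4)^2)) · ((x^5)^2)) · ((x^3)^2)    [power of a power]
= ((((((y^(-2))^4) / (y^4)) · ((x^3)^2)) · ((y^4)^2)) · ((x^5)^2)) · ((x^3)^2)    [power of a quotient]
= ((((y^(-8) / (y^4)) · ((x^3)^2)) · ((y^4)^2)) · ((x^5)^2)) · ((x^3)^2)    [power of a power]
= (((y^(-12) · ((x^3)^2)) · ((y^4)^2)) · ((x^5)^2)) · ((x^3)^2)    [quotient of powers]
= (((y^(-12) · x^6) · ((y^4)^2)) · ((x^5)^2)) · ((x^3)^2)    [power of a power]
= (((y^(-12) · x^6) · y^8) · ((x^5)^2)) · ((x^3)^2)    [power of a power]
= (((y^(-12) · x^6) · y^8) · x^10) · ((x^3)^2)    [power of a power]
= (((y^(-12) · x^6) · y^8) · x^10) · x^6    [power of a power]
= x^22·y^(-4)    [product of powers]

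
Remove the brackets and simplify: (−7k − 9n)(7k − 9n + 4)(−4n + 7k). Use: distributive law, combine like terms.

196k²n − 343k³ − 140kn − 196k² − 324n³ + 567kn² + 144n²

(−7k − 9n)(7k − 9n + 4)(−4n + 7k)
= (−49k² + 63kn − 28k − 63kn + 81n² − 36n)(−4n + 7k)    [distributive law]
= (−49k² − 28k + 81n² − 36n)(−4n + 7k)    [combine like terms]
= 196k²n − 343k³ + 112kn − 196k² − 324n³ + 567kn² + 144n² − 252kn    [distributive law]
= 196k²n − 343k³ − 140kn − 196k² − 324n³ + 567kn² + 144n²    [combine like terms]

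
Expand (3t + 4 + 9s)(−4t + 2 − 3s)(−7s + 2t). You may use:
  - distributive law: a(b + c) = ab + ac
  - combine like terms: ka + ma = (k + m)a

−6st² − 24t³ + 82st − 20t² + 261s²t − 56s + 16t − 42s² + 189s³

(3t + 4 + 9s)(−4t + 2 − 3s)(−7s + 2t)
= (−12t² + 6t − 9st − 16t + 8 − 12s − 36st + 18s − 27s²)(−7s + 2t)    [distributive law]
= (−12t² − 10t − 45st + 8 + 6s − 27s²)(−7s + 2t)    [combine like terms]
= 84st² − 24t³ + 70st − 20t² + 315s²t − 90st² − 56s + 16t − 42s² + 12st + 189s³ − 54s²t    [distributive law]
= −6st² − 24t³ + 82st − 20t² + 261s²t − 56s + 16t − 42s² + 189s³    [combine like terms]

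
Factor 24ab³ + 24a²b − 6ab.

6ab(4b² + 4a − 1)

24ab³ + 24a²b − 6ab
= 6(4ab³ + 4a²b − ab)    [factor out 6]
= 6ab(4b² + 4a − 1)    [factor out ab]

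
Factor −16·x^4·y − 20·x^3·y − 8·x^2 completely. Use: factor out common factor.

−16·x^4·y − 20·x^3·y − 8·x^2
= 4(−4·x^4·y − 5·x^3·y − 2·x^2)    [factor out 4]
= 4·x^2(−4·x^2·y − 5·x·y − 2)    [factor out x^2]

4·x^2(−4·x^2·y − 5·x·y − 2)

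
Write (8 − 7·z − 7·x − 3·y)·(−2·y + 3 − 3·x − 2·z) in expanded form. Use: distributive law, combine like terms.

−25·y + 24 − 45·x − 37·z + 20·y·z + 35·x·z + 14·z² + 23·x·y + 21·x² + 6·y²

(8 − 7·z − 7·x − 3·y)·(−2·y + 3 − 3·x − 2·z)
= −16·y + 24 − 24·x − 16·z + 14·y·z − 21·z + 21·x·z + 14·z² + 14·x·y − 21·x + 21·x² + 14·x·z + 6·y² − 9·y + 9·x·y + 6·y·z    [distributive law]
= −25·y + 24 − 45·x − 37·z + 20·y·z + 35·x·z + 14·z² + 23·x·y + 21·x² + 6·y²    [combine like terms]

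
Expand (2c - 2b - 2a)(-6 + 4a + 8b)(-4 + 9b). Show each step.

48c - 172bc - 32ac + 72abc + 144b²c - 48b + 172b² + 204ab - 216ab² - 144b³ - 48a + 32a² - 72a²b

(2c - 2b - 2a)(-6 + 4a + 8b)(-4 + 9b)
= (-12c + 8ac + 16bc + 12b - 8ab - 16b² + 12a - 8a² - 16ab)(-4 + 9b)    [distributive law]
= (-12c + 8ac + 16bc + 12b - 24ab - 16b² + 12a - 8a²)(-4 + 9b)    [combine like terms]
= 48c - 108bc - 32ac + 72abc - 64bc + 144b²c - 48b + 108b² + 96ab - 216ab² + 64b² - 144b³ - 48a + 108ab + 32a² - 72a²b    [distributive law]
= 48c - 172bc - 32ac + 72abc + 144b²c - 48b + 172b² + 204ab - 216ab² - 144b³ - 48a + 32a² - 72a²b    [combine like terms]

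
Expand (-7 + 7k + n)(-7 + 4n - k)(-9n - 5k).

(-7 + 7k + n)(-7 + 4n - k)(-9n - 5k)
= (49 - 28n + 7k - 49k + 28kn - 7k² - 7n + 4n² - kn)(-9n - 5k)    [distributive law]
= (49 - 35n - 42k + 27kn - 7k² + 4n²)(-9n - 5k)    [combine like terms]
= -441n - 245k + 315n² + 175kn + 378kn + 210k² - 243kn² - 135k²n + 63k²n + 35k³ - 36n³ - 20kn²    [distributive law]
= -441n - 245k + 315n² + 553kn + 210k² - 263kn² - 72k²n + 35k³ - 36n³    [combine like terms]

-441n - 245k + 315n² + 553kn + 210k² - 263kn² - 72k²n + 35k³ - 36n³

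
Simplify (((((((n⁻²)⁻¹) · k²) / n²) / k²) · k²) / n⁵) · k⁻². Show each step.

n⁻⁵

(((((((n⁻²)⁻¹) · k²) / n²) / k²) · k²) / n⁵) · k⁻²
= (((((n² · k²) / n²) / k²) · k²) / n⁵) · k⁻²    [power of a power]
= n⁻⁵    [quotient of powers; product of powers]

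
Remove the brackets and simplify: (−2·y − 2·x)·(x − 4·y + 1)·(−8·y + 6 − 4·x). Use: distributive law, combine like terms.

(−2·y − 2·x)·(x − 4·y + 1)·(−8·y + 6 − 4·x)
= (−2·x·y + 8·y^2 − 2·y − 2·x^2 + 8·x·y − 2·x)·(−8·y + 6 − 4·x)    [distributive law]
= (6·x·y + 8·y^2 − 2·y − 2·x^2 − 2·x)·(−8·y + 6 − 4·x)    [combine like terms]
= −48·x·y^2 + 36·x·y − 24·x^2·y − 64·y^3 + 48·y^2 − 32·x·y^2 + 16·y^2 − 12·y + 8·x·y + 16·x^2·y − 12·x^2 + 8·x^3 + 16·x·y − 12·x + 8·x^2    [distributive law]
= −80·x·y^2 + 60·x·y − 8·x^2·y − 64·y^3 + 64·y^2 − 12·y − 4·x^2 + 8·x^3 − 12·x    [combine like terms]

−80·x·y^2 + 60·x·y − 8·x^2·y − 64·y^3 + 64·y^2 − 12·y − 4·x^2 + 8·x^3 − 12·x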